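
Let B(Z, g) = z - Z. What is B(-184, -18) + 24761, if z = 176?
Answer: 25121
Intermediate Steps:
B(Z, g) = 176 - Z
B(-184, -18) + 24761 = (176 - 1*(-184)) + 24761 = (176 + 184) + 24761 = 360 + 24761 = 25121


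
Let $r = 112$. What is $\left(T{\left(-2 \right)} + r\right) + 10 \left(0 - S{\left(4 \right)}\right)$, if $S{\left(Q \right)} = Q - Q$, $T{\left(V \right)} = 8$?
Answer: $120$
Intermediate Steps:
$S{\left(Q \right)} = 0$
$\left(T{\left(-2 \right)} + r\right) + 10 \left(0 - S{\left(4 \right)}\right) = \left(8 + 112\right) + 10 \left(0 - 0\right) = 120 + 10 \left(0 + 0\right) = 120 + 10 \cdot 0 = 120 + 0 = 120$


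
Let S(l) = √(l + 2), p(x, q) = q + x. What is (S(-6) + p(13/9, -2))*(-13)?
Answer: 65/9 - 26*I ≈ 7.2222 - 26.0*I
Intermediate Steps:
S(l) = √(2 + l)
(S(-6) + p(13/9, -2))*(-13) = (√(2 - 6) + (-2 + 13/9))*(-13) = (√(-4) + (-2 + 13*(⅑)))*(-13) = (2*I + (-2 + 13/9))*(-13) = (2*I - 5/9)*(-13) = (-5/9 + 2*I)*(-13) = 65/9 - 26*I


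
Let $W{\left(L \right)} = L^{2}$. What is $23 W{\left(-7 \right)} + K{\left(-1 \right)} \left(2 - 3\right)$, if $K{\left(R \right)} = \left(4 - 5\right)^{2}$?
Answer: $1126$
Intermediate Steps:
$K{\left(R \right)} = 1$ ($K{\left(R \right)} = \left(-1\right)^{2} = 1$)
$23 W{\left(-7 \right)} + K{\left(-1 \right)} \left(2 - 3\right) = 23 \left(-7\right)^{2} + 1 \left(2 - 3\right) = 23 \cdot 49 + 1 \left(2 + \left(-3 + 0\right)\right) = 1127 + 1 \left(2 - 3\right) = 1127 + 1 \left(-1\right) = 1127 - 1 = 1126$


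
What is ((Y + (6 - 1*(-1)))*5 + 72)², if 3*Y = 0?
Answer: 11449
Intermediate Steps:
Y = 0 (Y = (⅓)*0 = 0)
((Y + (6 - 1*(-1)))*5 + 72)² = ((0 + (6 - 1*(-1)))*5 + 72)² = ((0 + (6 + 1))*5 + 72)² = ((0 + 7)*5 + 72)² = (7*5 + 72)² = (35 + 72)² = 107² = 11449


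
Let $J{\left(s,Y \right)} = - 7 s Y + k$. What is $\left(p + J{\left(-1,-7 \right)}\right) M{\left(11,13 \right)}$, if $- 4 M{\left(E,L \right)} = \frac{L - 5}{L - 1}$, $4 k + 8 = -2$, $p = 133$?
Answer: $- \frac{163}{12} \approx -13.583$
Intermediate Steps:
$k = - \frac{5}{2}$ ($k = -2 + \frac{1}{4} \left(-2\right) = -2 - \frac{1}{2} = - \frac{5}{2} \approx -2.5$)
$M{\left(E,L \right)} = - \frac{-5 + L}{4 \left(-1 + L\right)}$ ($M{\left(E,L \right)} = - \frac{\left(L - 5\right) \frac{1}{L - 1}}{4} = - \frac{\left(-5 + L\right) \frac{1}{-1 + L}}{4} = - \frac{\frac{1}{-1 + L} \left(-5 + L\right)}{4} = - \frac{-5 + L}{4 \left(-1 + L\right)}$)
$J{\left(s,Y \right)} = - \frac{5}{2} - 7 Y s$ ($J{\left(s,Y \right)} = - 7 s Y - \frac{5}{2} = - 7 Y s - \frac{5}{2} = - \frac{5}{2} - 7 Y s$)
$\left(p + J{\left(-1,-7 \right)}\right) M{\left(11,13 \right)} = \left(133 - \left(\frac{5}{2} - -49\right)\right) \frac{5 - 13}{4 \left(-1 + 13\right)} = \left(133 - \frac{103}{2}\right) \frac{5 - 13}{4 \cdot 12} = \left(133 - \frac{103}{2}\right) \frac{1}{4} \cdot \frac{1}{12} \left(-8\right) = \frac{163}{2} \left(- \frac{1}{6}\right) = - \frac{163}{12}$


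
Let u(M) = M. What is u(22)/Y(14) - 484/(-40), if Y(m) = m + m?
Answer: 451/35 ≈ 12.886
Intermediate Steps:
Y(m) = 2*m
u(22)/Y(14) - 484/(-40) = 22/((2*14)) - 484/(-40) = 22/28 - 484*(-1/40) = 22*(1/28) + 121/10 = 11/14 + 121/10 = 451/35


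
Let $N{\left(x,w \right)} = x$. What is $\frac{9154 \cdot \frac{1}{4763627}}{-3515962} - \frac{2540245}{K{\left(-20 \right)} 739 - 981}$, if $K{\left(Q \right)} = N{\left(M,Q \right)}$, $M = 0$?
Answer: $\frac{195164593968871342}{75369291813783} \approx 2589.4$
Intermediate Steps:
$K{\left(Q \right)} = 0$
$\frac{9154 \cdot \frac{1}{4763627}}{-3515962} - \frac{2540245}{K{\left(-20 \right)} 739 - 981} = \frac{9154 \cdot \frac{1}{4763627}}{-3515962} - \frac{2540245}{0 \cdot 739 - 981} = 9154 \cdot \frac{1}{4763627} \left(- \frac{1}{3515962}\right) - \frac{2540245}{0 - 981} = \frac{9154}{4763627} \left(- \frac{1}{3515962}\right) - \frac{2540245}{-981} = - \frac{4577}{8374365757087} - - \frac{23305}{9} = - \frac{4577}{8374365757087} + \frac{23305}{9} = \frac{195164593968871342}{75369291813783}$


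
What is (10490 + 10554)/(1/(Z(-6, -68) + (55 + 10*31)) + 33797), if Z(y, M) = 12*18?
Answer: 6113282/9818029 ≈ 0.62266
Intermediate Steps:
Z(y, M) = 216
(10490 + 10554)/(1/(Z(-6, -68) + (55 + 10*31)) + 33797) = (10490 + 10554)/(1/(216 + (55 + 10*31)) + 33797) = 21044/(1/(216 + (55 + 310)) + 33797) = 21044/(1/(216 + 365) + 33797) = 21044/(1/581 + 33797) = 21044/(19636058/581) = 21044*(581/19636058) = 6113282/9818029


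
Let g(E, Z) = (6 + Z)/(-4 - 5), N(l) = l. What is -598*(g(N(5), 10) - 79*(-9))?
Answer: -3817034/9 ≈ -4.2412e+5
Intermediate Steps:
g(E, Z) = -2/3 - Z/9 (g(E, Z) = (6 + Z)/(-9) = (6 + Z)*(-1/9) = -2/3 - Z/9)
-598*(g(N(5), 10) - 79*(-9)) = -598*((-2/3 - 1/9*10) - 79*(-9)) = -598*((-2/3 - 10/9) + 711) = -598*(-16/9 + 711) = -598*6383/9 = -3817034/9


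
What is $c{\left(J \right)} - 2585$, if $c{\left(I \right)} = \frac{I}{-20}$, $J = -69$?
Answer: $- \frac{51631}{20} \approx -2581.6$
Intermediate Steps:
$c{\left(I \right)} = - \frac{I}{20}$ ($c{\left(I \right)} = I \left(- \frac{1}{20}\right) = - \frac{I}{20}$)
$c{\left(J \right)} - 2585 = \left(- \frac{1}{20}\right) \left(-69\right) - 2585 = \frac{69}{20} - 2585 = - \frac{51631}{20}$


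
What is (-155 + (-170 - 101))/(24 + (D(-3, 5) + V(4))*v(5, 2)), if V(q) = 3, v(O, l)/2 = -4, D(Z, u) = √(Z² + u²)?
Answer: 213*√34/136 ≈ 9.1323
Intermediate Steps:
v(O, l) = -8 (v(O, l) = 2*(-4) = -8)
(-155 + (-170 - 101))/(24 + (D(-3, 5) + V(4))*v(5, 2)) = (-155 + (-170 - 101))/(24 + (√((-3)² + 5²) + 3)*(-8)) = (-155 - 271)/(24 + (√(9 + 25) + 3)*(-8)) = -426/(24 + (√34 + 3)*(-8)) = -426/(24 + (3 + √34)*(-8)) = -426/(24 + (-24 - 8*√34)) = -426*(-√34/272) = -(-213)*√34/136 = 213*√34/136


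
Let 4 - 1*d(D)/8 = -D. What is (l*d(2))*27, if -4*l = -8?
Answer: 2592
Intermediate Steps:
d(D) = 32 + 8*D (d(D) = 32 - (-8)*D = 32 + 8*D)
l = 2 (l = -¼*(-8) = 2)
(l*d(2))*27 = (2*(32 + 8*2))*27 = (2*(32 + 16))*27 = (2*48)*27 = 96*27 = 2592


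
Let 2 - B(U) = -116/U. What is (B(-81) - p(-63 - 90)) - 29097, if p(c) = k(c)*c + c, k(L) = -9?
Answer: -2455955/81 ≈ -30320.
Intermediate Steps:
p(c) = -8*c (p(c) = -9*c + c = -8*c)
B(U) = 2 + 116/U (B(U) = 2 - (-116)/U = 2 + 116/U)
(B(-81) - p(-63 - 90)) - 29097 = ((2 + 116/(-81)) - (-8)*(-63 - 90)) - 29097 = ((2 + 116*(-1/81)) - (-8)*(-153)) - 29097 = ((2 - 116/81) - 1*1224) - 29097 = (46/81 - 1224) - 29097 = -99098/81 - 29097 = -2455955/81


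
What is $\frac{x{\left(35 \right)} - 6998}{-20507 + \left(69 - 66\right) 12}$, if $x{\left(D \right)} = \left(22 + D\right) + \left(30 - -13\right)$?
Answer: $\frac{6898}{20471} \approx 0.33696$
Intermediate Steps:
$x{\left(D \right)} = 65 + D$ ($x{\left(D \right)} = \left(22 + D\right) + \left(30 + 13\right) = \left(22 + D\right) + 43 = 65 + D$)
$\frac{x{\left(35 \right)} - 6998}{-20507 + \left(69 - 66\right) 12} = \frac{\left(65 + 35\right) - 6998}{-20507 + \left(69 - 66\right) 12} = \frac{100 - 6998}{-20507 + 3 \cdot 12} = - \frac{6898}{-20507 + 36} = - \frac{6898}{-20471} = \left(-6898\right) \left(- \frac{1}{20471}\right) = \frac{6898}{20471}$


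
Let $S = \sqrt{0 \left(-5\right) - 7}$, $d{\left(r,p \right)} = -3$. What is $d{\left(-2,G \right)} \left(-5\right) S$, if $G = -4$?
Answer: $15 i \sqrt{7} \approx 39.686 i$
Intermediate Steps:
$S = i \sqrt{7}$ ($S = \sqrt{0 - 7} = \sqrt{-7} = i \sqrt{7} \approx 2.6458 i$)
$d{\left(-2,G \right)} \left(-5\right) S = \left(-3\right) \left(-5\right) i \sqrt{7} = 15 i \sqrt{7}$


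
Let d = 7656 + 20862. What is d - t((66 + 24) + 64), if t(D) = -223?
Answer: 28741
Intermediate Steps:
d = 28518
d - t((66 + 24) + 64) = 28518 - 1*(-223) = 28518 + 223 = 28741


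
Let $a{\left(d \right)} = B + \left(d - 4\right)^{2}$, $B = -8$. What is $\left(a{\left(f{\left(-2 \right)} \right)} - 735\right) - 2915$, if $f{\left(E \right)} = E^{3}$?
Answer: $-3514$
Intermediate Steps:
$a{\left(d \right)} = -8 + \left(-4 + d\right)^{2}$ ($a{\left(d \right)} = -8 + \left(d - 4\right)^{2} = -8 + \left(-4 + d\right)^{2}$)
$\left(a{\left(f{\left(-2 \right)} \right)} - 735\right) - 2915 = \left(\left(-8 + \left(-4 + \left(-2\right)^{3}\right)^{2}\right) - 735\right) - 2915 = \left(\left(-8 + \left(-4 - 8\right)^{2}\right) + \left(-1325 + 590\right)\right) - 2915 = \left(\left(-8 + \left(-12\right)^{2}\right) - 735\right) - 2915 = \left(\left(-8 + 144\right) - 735\right) - 2915 = \left(136 - 735\right) - 2915 = -599 - 2915 = -3514$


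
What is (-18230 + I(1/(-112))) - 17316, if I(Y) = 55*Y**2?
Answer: -445888969/12544 ≈ -35546.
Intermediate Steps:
(-18230 + I(1/(-112))) - 17316 = (-18230 + 55*(1/(-112))**2) - 17316 = (-18230 + 55*(-1/112)**2) - 17316 = (-18230 + 55*(1/12544)) - 17316 = (-18230 + 55/12544) - 17316 = -228677065/12544 - 17316 = -445888969/12544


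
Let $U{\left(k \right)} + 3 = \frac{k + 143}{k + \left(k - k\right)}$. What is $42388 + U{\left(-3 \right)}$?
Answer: $\frac{127015}{3} \approx 42338.0$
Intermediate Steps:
$U{\left(k \right)} = -3 + \frac{143 + k}{k}$ ($U{\left(k \right)} = -3 + \frac{k + 143}{k + \left(k - k\right)} = -3 + \frac{143 + k}{k + 0} = -3 + \frac{143 + k}{k}$)
$42388 + U{\left(-3 \right)} = 42388 + \left(-2 + \frac{143}{-3}\right) = 42388 + \left(-2 + 143 \left(- \frac{1}{3}\right)\right) = 42388 - \frac{149}{3} = \frac{127015}{3}$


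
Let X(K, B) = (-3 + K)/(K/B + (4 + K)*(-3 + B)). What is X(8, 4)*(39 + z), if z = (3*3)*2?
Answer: 285/14 ≈ 20.357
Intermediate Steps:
z = 18 (z = 9*2 = 18)
X(K, B) = (-3 + K)/(K/B + (-3 + B)*(4 + K))
X(8, 4)*(39 + z) = (4*(-3 + 8)/(8 - 12*4 + 4*4**2 + 8*4**2 - 3*4*8))*(39 + 18) = (4*5/(8 - 48 + 4*16 + 8*16 - 96))*57 = (4*5/(8 - 48 + 64 + 128 - 96))*57 = (4*5/56)*57 = (4*(1/56)*5)*57 = (5/14)*57 = 285/14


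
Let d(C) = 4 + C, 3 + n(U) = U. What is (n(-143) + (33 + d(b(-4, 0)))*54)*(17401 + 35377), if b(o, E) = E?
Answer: 97744856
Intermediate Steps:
n(U) = -3 + U
(n(-143) + (33 + d(b(-4, 0)))*54)*(17401 + 35377) = ((-3 - 143) + (33 + (4 + 0))*54)*(17401 + 35377) = (-146 + (33 + 4)*54)*52778 = (-146 + 37*54)*52778 = (-146 + 1998)*52778 = 1852*52778 = 97744856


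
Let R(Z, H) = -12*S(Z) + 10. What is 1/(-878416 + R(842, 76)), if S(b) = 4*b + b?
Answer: -1/928926 ≈ -1.0765e-6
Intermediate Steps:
S(b) = 5*b
R(Z, H) = 10 - 60*Z (R(Z, H) = -60*Z + 10 = 10 - 60*Z)
1/(-878416 + R(842, 76)) = 1/(-878416 + (10 - 60*842)) = 1/(-878416 + (10 - 50520)) = 1/(-878416 - 50510) = 1/(-928926) = -1/928926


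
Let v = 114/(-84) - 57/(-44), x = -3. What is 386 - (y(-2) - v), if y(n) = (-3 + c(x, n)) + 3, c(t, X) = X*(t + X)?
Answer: 115789/308 ≈ 375.94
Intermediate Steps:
c(t, X) = X*(X + t)
v = -19/308 (v = 114*(-1/84) - 57*(-1/44) = -19/14 + 57/44 = -19/308 ≈ -0.061688)
y(n) = n*(-3 + n) (y(n) = (-3 + n*(n - 3)) + 3 = (-3 + n*(-3 + n)) + 3 = n*(-3 + n))
386 - (y(-2) - v) = 386 - (-2*(-3 - 2) - 1*(-19/308)) = 386 - (-2*(-5) + 19/308) = 386 - (10 + 19/308) = 386 - 1*3099/308 = 386 - 3099/308 = 115789/308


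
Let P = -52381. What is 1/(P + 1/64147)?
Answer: -64147/3360084006 ≈ -1.9091e-5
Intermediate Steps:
1/(P + 1/64147) = 1/(-52381 + 1/64147) = 1/(-3360084006/64147) = -64147/3360084006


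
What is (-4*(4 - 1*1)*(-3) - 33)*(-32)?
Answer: -96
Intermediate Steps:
(-4*(4 - 1*1)*(-3) - 33)*(-32) = (-4*(4 - 1)*(-3) - 33)*(-32) = (-4*3*(-3) - 33)*(-32) = (-12*(-3) - 33)*(-32) = (36 - 33)*(-32) = 3*(-32) = -96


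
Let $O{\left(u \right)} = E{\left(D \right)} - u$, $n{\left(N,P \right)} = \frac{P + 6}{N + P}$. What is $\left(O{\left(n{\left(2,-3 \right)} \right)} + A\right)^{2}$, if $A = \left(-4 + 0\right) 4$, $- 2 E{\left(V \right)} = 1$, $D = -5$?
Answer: $\frac{729}{4} \approx 182.25$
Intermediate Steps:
$E{\left(V \right)} = - \frac{1}{2}$ ($E{\left(V \right)} = \left(- \frac{1}{2}\right) 1 = - \frac{1}{2}$)
$n{\left(N,P \right)} = \frac{6 + P}{N + P}$
$O{\left(u \right)} = - \frac{1}{2} - u$
$A = -16$ ($A = \left(-4\right) 4 = -16$)
$\left(O{\left(n{\left(2,-3 \right)} \right)} + A\right)^{2} = \left(\left(- \frac{1}{2} - \frac{6 - 3}{2 - 3}\right) - 16\right)^{2} = \left(\left(- \frac{1}{2} - \frac{1}{-1} \cdot 3\right) - 16\right)^{2} = \left(\left(- \frac{1}{2} - \left(-1\right) 3\right) - 16\right)^{2} = \left(\left(- \frac{1}{2} - -3\right) - 16\right)^{2} = \left(\left(- \frac{1}{2} + 3\right) - 16\right)^{2} = \left(\frac{5}{2} - 16\right)^{2} = \left(- \frac{27}{2}\right)^{2} = \frac{729}{4}$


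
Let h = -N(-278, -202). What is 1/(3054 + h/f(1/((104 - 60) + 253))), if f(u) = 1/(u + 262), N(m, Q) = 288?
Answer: -33/2389298 ≈ -1.3812e-5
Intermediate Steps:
f(u) = 1/(262 + u)
h = -288 (h = -1*288 = -288)
1/(3054 + h/f(1/((104 - 60) + 253))) = 1/(3054 - (75456 + 288/((104 - 60) + 253))) = 1/(3054 - (75456 + 288/(44 + 253))) = 1/(3054 - 288/(1/(262 + 1/297))) = 1/(3054 - 288/(1/(77815/297))) = 1/(3054 - 288/297/77815) = 1/(3054 - 288*77815/297) = 1/(3054 - 2490080/33) = 1/(-2389298/33) = -33/2389298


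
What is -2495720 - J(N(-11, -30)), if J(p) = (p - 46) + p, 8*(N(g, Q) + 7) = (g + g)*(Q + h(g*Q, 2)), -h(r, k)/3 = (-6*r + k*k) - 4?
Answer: -2463155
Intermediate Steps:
h(r, k) = 12 - 3*k² + 18*r (h(r, k) = -3*((-6*r + k*k) - 4) = -3*((-6*r + k²) - 4) = -3*((k² - 6*r) - 4) = -3*(-4 + k² - 6*r) = 12 - 3*k² + 18*r)
N(g, Q) = -7 + g*(Q + 18*Q*g)/4 (N(g, Q) = -7 + ((g + g)*(Q + (12 - 3*2² + 18*(g*Q))))/8 = -7 + ((2*g)*(Q + (12 - 3*4 + 18*(Q*g))))/8 = -7 + ((2*g)*(Q + (12 - 12 + 18*Q*g)))/8 = -7 + ((2*g)*(Q + 18*Q*g))/8 = -7 + (2*g*(Q + 18*Q*g))/8 = -7 + g*(Q + 18*Q*g)/4)
J(p) = -46 + 2*p (J(p) = (-46 + p) + p = -46 + 2*p)
-2495720 - J(N(-11, -30)) = -2495720 - (-46 + 2*(-7 + (¼)*(-30)*(-11) + (9/2)*(-30)*(-11)²)) = -2495720 - (-46 + 2*(-7 + 165/2 + (9/2)*(-30)*121)) = -2495720 - (-46 + 2*(-7 + 165/2 - 16335)) = -2495720 - (-46 + 2*(-32519/2)) = -2495720 - (-46 - 32519) = -2495720 - 1*(-32565) = -2495720 + 32565 = -2463155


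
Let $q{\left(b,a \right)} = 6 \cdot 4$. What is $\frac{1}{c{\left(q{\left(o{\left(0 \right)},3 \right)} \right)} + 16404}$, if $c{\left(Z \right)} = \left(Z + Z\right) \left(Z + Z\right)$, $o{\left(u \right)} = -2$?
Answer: $\frac{1}{18708} \approx 5.3453 \cdot 10^{-5}$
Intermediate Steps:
$q{\left(b,a \right)} = 24$
$c{\left(Z \right)} = 4 Z^{2}$ ($c{\left(Z \right)} = 2 Z 2 Z = 4 Z^{2}$)
$\frac{1}{c{\left(q{\left(o{\left(0 \right)},3 \right)} \right)} + 16404} = \frac{1}{4 \cdot 24^{2} + 16404} = \frac{1}{4 \cdot 576 + 16404} = \frac{1}{2304 + 16404} = \frac{1}{18708}$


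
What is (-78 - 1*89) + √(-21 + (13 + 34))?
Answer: -167 + √26 ≈ -161.90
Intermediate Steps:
(-78 - 1*89) + √(-21 + (13 + 34)) = (-78 - 89) + √(-21 + 47) = -167 + √26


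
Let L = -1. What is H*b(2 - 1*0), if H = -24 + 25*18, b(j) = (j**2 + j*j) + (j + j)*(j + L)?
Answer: 5112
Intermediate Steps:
b(j) = 2*j**2 + 2*j*(-1 + j) (b(j) = (j**2 + j*j) + (j + j)*(j - 1) = (j**2 + j**2) + (2*j)*(-1 + j) = 2*j**2 + 2*j*(-1 + j))
H = 426 (H = -24 + 450 = 426)
H*b(2 - 1*0) = 426*(2*(2 - 1*0)*(-1 + 2*(2 - 1*0))) = 426*(2*(2 + 0)*(-1 + 2*(2 + 0))) = 426*(2*2*(-1 + 2*2)) = 426*(2*2*(-1 + 4)) = 426*(2*2*3) = 426*12 = 5112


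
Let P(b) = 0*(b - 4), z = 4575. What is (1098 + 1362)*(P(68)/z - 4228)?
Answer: -10400880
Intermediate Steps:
P(b) = 0 (P(b) = 0*(-4 + b) = 0)
(1098 + 1362)*(P(68)/z - 4228) = (1098 + 1362)*(0/4575 - 4228) = 2460*(0*(1/4575) - 4228) = 2460*(0 - 4228) = 2460*(-4228) = -10400880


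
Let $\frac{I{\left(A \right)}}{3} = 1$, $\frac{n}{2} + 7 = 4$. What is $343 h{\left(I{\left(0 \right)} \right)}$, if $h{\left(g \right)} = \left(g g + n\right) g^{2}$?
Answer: $9261$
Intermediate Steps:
$n = -6$ ($n = -14 + 2 \cdot 4 = -14 + 8 = -6$)
$I{\left(A \right)} = 3$ ($I{\left(A \right)} = 3 \cdot 1 = 3$)
$h{\left(g \right)} = g^{2} \left(-6 + g^{2}\right)$ ($h{\left(g \right)} = \left(g g - 6\right) g^{2} = \left(g^{2} - 6\right) g^{2} = \left(-6 + g^{2}\right) g^{2} = g^{2} \left(-6 + g^{2}\right)$)
$343 h{\left(I{\left(0 \right)} \right)} = 343 \cdot 3^{2} \left(-6 + 3^{2}\right) = 343 \cdot 9 \left(-6 + 9\right) = 343 \cdot 9 \cdot 3 = 343 \cdot 27 = 9261$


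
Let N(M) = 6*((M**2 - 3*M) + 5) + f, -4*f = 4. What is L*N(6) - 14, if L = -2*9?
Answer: -2480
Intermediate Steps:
L = -18
f = -1 (f = -1/4*4 = -1)
N(M) = 29 - 18*M + 6*M**2 (N(M) = 6*((M**2 - 3*M) + 5) - 1 = 6*(5 + M**2 - 3*M) - 1 = (30 - 18*M + 6*M**2) - 1 = 29 - 18*M + 6*M**2)
L*N(6) - 14 = -18*(29 - 18*6 + 6*6**2) - 14 = -18*(29 - 108 + 6*36) - 14 = -18*(29 - 108 + 216) - 14 = -18*137 - 14 = -2466 - 14 = -2480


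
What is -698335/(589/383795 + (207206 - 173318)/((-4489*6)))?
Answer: 1203130473667925/2165030139 ≈ 5.5571e+5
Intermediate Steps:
-698335/(589/383795 + (207206 - 173318)/((-4489*6))) = -698335/(589*(1/383795) + 33888/(-26934)) = -698335/(589/383795 + 33888*(-1/26934)) = -698335/(589/383795 - 5648/4489) = -698335/(-2165030139/1722855755) = -698335*(-1722855755/2165030139) = 1203130473667925/2165030139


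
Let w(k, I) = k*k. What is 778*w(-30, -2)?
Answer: 700200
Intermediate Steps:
w(k, I) = k²
778*w(-30, -2) = 778*(-30)² = 778*900 = 700200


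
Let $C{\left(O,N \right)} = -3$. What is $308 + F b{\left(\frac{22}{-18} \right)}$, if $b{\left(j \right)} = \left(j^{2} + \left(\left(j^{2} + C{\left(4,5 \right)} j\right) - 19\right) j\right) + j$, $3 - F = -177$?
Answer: $\frac{275528}{81} \approx 3401.6$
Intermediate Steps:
$F = 180$ ($F = 3 - -177 = 3 + 177 = 180$)
$b{\left(j \right)} = j + j^{2} + j \left(-19 + j^{2} - 3 j\right)$ ($b{\left(j \right)} = \left(j^{2} + \left(\left(j^{2} - 3 j\right) - 19\right) j\right) + j = \left(j^{2} + \left(-19 + j^{2} - 3 j\right) j\right) + j = \left(j^{2} + j \left(-19 + j^{2} - 3 j\right)\right) + j = j + j^{2} + j \left(-19 + j^{2} - 3 j\right)$)
$308 + F b{\left(\frac{22}{-18} \right)} = 308 + 180 \frac{22}{-18} \left(-18 + \left(\frac{22}{-18}\right)^{2} - 2 \frac{22}{-18}\right) = 308 + 180 \cdot 22 \left(- \frac{1}{18}\right) \left(-18 + \left(22 \left(- \frac{1}{18}\right)\right)^{2} - 2 \cdot 22 \left(- \frac{1}{18}\right)\right) = 308 + 180 \left(- \frac{11 \left(-18 + \left(- \frac{11}{9}\right)^{2} - - \frac{22}{9}\right)}{9}\right) = 308 + 180 \left(- \frac{11 \left(-18 + \frac{121}{81} + \frac{22}{9}\right)}{9}\right) = 308 + 180 \left(\left(- \frac{11}{9}\right) \left(- \frac{1139}{81}\right)\right) = 308 + 180 \cdot \frac{12529}{729} = 308 + \frac{250580}{81} = \frac{275528}{81}$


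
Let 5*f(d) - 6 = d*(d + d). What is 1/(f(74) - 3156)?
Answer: -5/4822 ≈ -0.0010369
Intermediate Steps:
f(d) = 6/5 + 2*d**2/5 (f(d) = 6/5 + (d*(d + d))/5 = 6/5 + (d*(2*d))/5 = 6/5 + (2*d**2)/5 = 6/5 + 2*d**2/5)
1/(f(74) - 3156) = 1/((6/5 + (2/5)*74**2) - 3156) = 1/((6/5 + (2/5)*5476) - 3156) = 1/((6/5 + 10952/5) - 3156) = 1/(10958/5 - 3156) = 1/(-4822/5) = -5/4822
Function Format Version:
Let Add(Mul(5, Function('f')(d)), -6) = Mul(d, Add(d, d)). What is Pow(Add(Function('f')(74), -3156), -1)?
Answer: Rational(-5, 4822) ≈ -0.0010369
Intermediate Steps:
Function('f')(d) = Add(Rational(6, 5), Mul(Rational(2, 5), Pow(d, 2))) (Function('f')(d) = Add(Rational(6, 5), Mul(Rational(1, 5), Mul(d, Add(d, d)))) = Add(Rational(6, 5), Mul(Rational(1, 5), Mul(d, Mul(2, d)))) = Add(Rational(6, 5), Mul(Rational(1, 5), Mul(2, Pow(d, 2)))) = Add(Rational(6, 5), Mul(Rational(2, 5), Pow(d, 2))))
Pow(Add(Function('f')(74), -3156), -1) = Pow(Add(Add(Rational(6, 5), Mul(Rational(2, 5), Pow(74, 2))), -3156), -1) = Pow(Add(Add(Rational(6, 5), Mul(Rational(2, 5), 5476)), -3156), -1) = Pow(Add(Add(Rational(6, 5), Rational(10952, 5)), -3156), -1) = Pow(Add(Rational(10958, 5), -3156), -1) = Pow(Rational(-4822, 5), -1) = Rational(-5, 4822)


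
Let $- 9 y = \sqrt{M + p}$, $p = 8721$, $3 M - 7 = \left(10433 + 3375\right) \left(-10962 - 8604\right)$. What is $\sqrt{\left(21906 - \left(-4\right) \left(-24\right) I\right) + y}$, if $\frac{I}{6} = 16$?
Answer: $\frac{\sqrt{1027890 - 3 i \sqrt{810423474}}}{9} \approx 112.75 - 4.6758 i$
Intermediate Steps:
$I = 96$ ($I = 6 \cdot 16 = 96$)
$M = - \frac{270167321}{3}$ ($M = \frac{7}{3} + \frac{\left(10433 + 3375\right) \left(-10962 - 8604\right)}{3} = \frac{7}{3} + \frac{13808 \left(-19566\right)}{3} = \frac{7}{3} + \frac{1}{3} \left(-270167328\right) = \frac{7}{3} - 90055776 = - \frac{270167321}{3} \approx -9.0056 \cdot 10^{7}$)
$y = - \frac{i \sqrt{810423474}}{27}$ ($y = - \frac{\sqrt{- \frac{270167321}{3} + 8721}}{9} = - \frac{\sqrt{- \frac{270141158}{3}}}{9} = - \frac{\frac{1}{3} i \sqrt{810423474}}{9} = - \frac{i \sqrt{810423474}}{27} \approx - 1054.4 i$)
$\sqrt{\left(21906 - \left(-4\right) \left(-24\right) I\right) + y} = \sqrt{\left(21906 - \left(-4\right) \left(-24\right) 96\right) - \frac{i \sqrt{810423474}}{27}} = \sqrt{\left(21906 - 96 \cdot 96\right) - \frac{i \sqrt{810423474}}{27}} = \sqrt{\left(21906 - 9216\right) - \frac{i \sqrt{810423474}}{27}} = \sqrt{12690 - \frac{i \sqrt{810423474}}{27}}$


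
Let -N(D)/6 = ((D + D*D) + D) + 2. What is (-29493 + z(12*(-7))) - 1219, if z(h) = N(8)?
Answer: -31204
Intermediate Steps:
N(D) = -12 - 12*D - 6*D² (N(D) = -6*(((D + D*D) + D) + 2) = -6*(((D + D²) + D) + 2) = -6*((D² + 2*D) + 2) = -6*(2 + D² + 2*D) = -12 - 12*D - 6*D²)
z(h) = -492 (z(h) = -12 - 12*8 - 6*8² = -12 - 96 - 6*64 = -12 - 96 - 384 = -492)
(-29493 + z(12*(-7))) - 1219 = (-29493 - 492) - 1219 = -29985 - 1219 = -31204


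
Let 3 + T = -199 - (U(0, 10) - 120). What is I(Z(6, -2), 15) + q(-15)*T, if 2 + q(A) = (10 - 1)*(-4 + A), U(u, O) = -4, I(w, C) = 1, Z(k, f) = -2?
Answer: 13495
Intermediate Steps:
q(A) = -38 + 9*A (q(A) = -2 + (10 - 1)*(-4 + A) = -2 + 9*(-4 + A) = -2 + (-36 + 9*A) = -38 + 9*A)
T = -78 (T = -3 + (-199 - (-4 - 120)) = -3 + (-199 - 1*(-124)) = -3 + (-199 + 124) = -3 - 75 = -78)
I(Z(6, -2), 15) + q(-15)*T = 1 + (-38 + 9*(-15))*(-78) = 1 + (-38 - 135)*(-78) = 1 - 173*(-78) = 1 + 13494 = 13495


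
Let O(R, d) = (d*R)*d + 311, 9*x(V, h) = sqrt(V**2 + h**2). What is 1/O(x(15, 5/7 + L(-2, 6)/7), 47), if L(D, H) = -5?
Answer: 3/11978 ≈ 0.00025046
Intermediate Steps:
x(V, h) = sqrt(V**2 + h**2)/9
O(R, d) = 311 + R*d**2 (O(R, d) = (R*d)*d + 311 = R*d**2 + 311 = 311 + R*d**2)
1/O(x(15, 5/7 + L(-2, 6)/7), 47) = 1/(311 + (sqrt(15**2 + (5/7 - 5/7)**2)/9)*47**2) = 1/(311 + (sqrt(225 + (5*(1/7) - 5*1/7)**2)/9)*2209) = 1/(311 + (sqrt(225 + (5/7 - 5/7)**2)/9)*2209) = 1/(311 + (sqrt(225 + 0**2)/9)*2209) = 1/(311 + (sqrt(225 + 0)/9)*2209) = 1/(311 + (sqrt(225)/9)*2209) = 1/(311 + ((1/9)*15)*2209) = 1/(311 + (5/3)*2209) = 1/(311 + 11045/3) = 1/(11978/3) = 3/11978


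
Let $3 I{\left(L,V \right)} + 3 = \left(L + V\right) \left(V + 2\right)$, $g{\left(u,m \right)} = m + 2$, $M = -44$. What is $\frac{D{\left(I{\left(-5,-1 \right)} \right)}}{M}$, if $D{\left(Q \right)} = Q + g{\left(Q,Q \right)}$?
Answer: $\frac{1}{11} \approx 0.090909$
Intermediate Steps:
$g{\left(u,m \right)} = 2 + m$
$I{\left(L,V \right)} = -1 + \frac{\left(2 + V\right) \left(L + V\right)}{3}$ ($I{\left(L,V \right)} = -1 + \frac{\left(L + V\right) \left(V + 2\right)}{3} = -1 + \frac{\left(L + V\right) \left(2 + V\right)}{3} = -1 + \frac{\left(2 + V\right) \left(L + V\right)}{3}$)
$D{\left(Q \right)} = 2 + 2 Q$ ($D{\left(Q \right)} = Q + \left(2 + Q\right) = 2 + 2 Q$)
$\frac{D{\left(I{\left(-5,-1 \right)} \right)}}{M} = \frac{2 + 2 \left(-1 + \frac{\left(-1\right)^{2}}{3} + \frac{2}{3} \left(-5\right) + \frac{2}{3} \left(-1\right) + \frac{1}{3} \left(-5\right) \left(-1\right)\right)}{-44} = \left(2 + 2 \left(-1 + \frac{1}{3} \cdot 1 - \frac{10}{3} - \frac{2}{3} + \frac{5}{3}\right)\right) \left(- \frac{1}{44}\right) = \left(2 + 2 \left(-1 + \frac{1}{3} - \frac{10}{3} - \frac{2}{3} + \frac{5}{3}\right)\right) \left(- \frac{1}{44}\right) = \left(2 + 2 \left(-3\right)\right) \left(- \frac{1}{44}\right) = \left(2 - 6\right) \left(- \frac{1}{44}\right) = \left(-4\right) \left(- \frac{1}{44}\right) = \frac{1}{11}$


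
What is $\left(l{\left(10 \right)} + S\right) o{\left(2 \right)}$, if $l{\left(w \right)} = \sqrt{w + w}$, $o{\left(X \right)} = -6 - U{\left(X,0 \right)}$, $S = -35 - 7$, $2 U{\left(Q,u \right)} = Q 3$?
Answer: $378 - 18 \sqrt{5} \approx 337.75$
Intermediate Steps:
$U{\left(Q,u \right)} = \frac{3 Q}{2}$ ($U{\left(Q,u \right)} = \frac{Q 3}{2} = \frac{3 Q}{2}$)
$S = -42$ ($S = -35 - 7 = -42$)
$o{\left(X \right)} = -6 - \frac{3 X}{2}$
$l{\left(w \right)} = \sqrt{2} \sqrt{w}$ ($l{\left(w \right)} = \sqrt{2 w} = \sqrt{2} \sqrt{w}$)
$\left(l{\left(10 \right)} + S\right) o{\left(2 \right)} = \left(\sqrt{2} \sqrt{10} - 42\right) \left(-6 - 3\right) = \left(2 \sqrt{5} - 42\right) \left(-6 - 3\right) = \left(-42 + 2 \sqrt{5}\right) \left(-9\right) = 378 - 18 \sqrt{5}$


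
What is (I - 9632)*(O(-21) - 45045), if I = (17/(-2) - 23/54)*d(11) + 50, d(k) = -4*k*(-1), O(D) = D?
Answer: 4045694996/9 ≈ 4.4952e+8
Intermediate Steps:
d(k) = 4*k (d(k) = -(-4)*k = 4*k)
I = -9254/27 (I = (17/(-2) - 23/54)*(4*11) + 50 = (17*(-½) - 23*1/54)*44 + 50 = (-17/2 - 23/54)*44 + 50 = -241/27*44 + 50 = -10604/27 + 50 = -9254/27 ≈ -342.74)
(I - 9632)*(O(-21) - 45045) = (-9254/27 - 9632)*(-21 - 45045) = -269318/27*(-45066) = 4045694996/9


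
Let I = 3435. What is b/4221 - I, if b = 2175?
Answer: -4832320/1407 ≈ -3434.5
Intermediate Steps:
b/4221 - I = 2175/4221 - 1*3435 = 2175*(1/4221) - 3435 = 725/1407 - 3435 = -4832320/1407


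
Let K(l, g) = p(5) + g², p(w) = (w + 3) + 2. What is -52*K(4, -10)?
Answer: -5720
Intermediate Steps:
p(w) = 5 + w (p(w) = (3 + w) + 2 = 5 + w)
K(l, g) = 10 + g² (K(l, g) = (5 + 5) + g² = 10 + g²)
-52*K(4, -10) = -52*(10 + (-10)²) = -52*(10 + 100) = -52*110 = -5720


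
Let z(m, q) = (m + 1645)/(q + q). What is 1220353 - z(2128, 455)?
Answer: 158645351/130 ≈ 1.2203e+6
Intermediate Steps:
z(m, q) = (1645 + m)/(2*q) (z(m, q) = (1645 + m)/((2*q)) = (1645 + m)*(1/(2*q)) = (1645 + m)/(2*q))
1220353 - z(2128, 455) = 1220353 - (1645 + 2128)/(2*455) = 1220353 - 3773/(2*455) = 1220353 - 1*539/130 = 1220353 - 539/130 = 158645351/130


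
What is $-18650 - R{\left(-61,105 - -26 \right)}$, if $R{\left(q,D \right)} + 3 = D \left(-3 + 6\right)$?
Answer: $-19040$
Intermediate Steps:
$R{\left(q,D \right)} = -3 + 3 D$ ($R{\left(q,D \right)} = -3 + D \left(-3 + 6\right) = -3 + D 3 = -3 + 3 D$)
$-18650 - R{\left(-61,105 - -26 \right)} = -18650 - \left(-3 + 3 \left(105 - -26\right)\right) = -18650 - \left(-3 + 3 \left(105 + 26\right)\right) = -18650 - \left(-3 + 3 \cdot 131\right) = -18650 - \left(-3 + 393\right) = -18650 - 390 = -19040$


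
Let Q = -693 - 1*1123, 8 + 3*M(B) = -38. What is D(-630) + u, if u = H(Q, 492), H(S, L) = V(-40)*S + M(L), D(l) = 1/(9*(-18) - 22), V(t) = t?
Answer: 40088813/552 ≈ 72625.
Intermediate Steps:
M(B) = -46/3 (M(B) = -8/3 + (⅓)*(-38) = -8/3 - 38/3 = -46/3)
Q = -1816 (Q = -693 - 1123 = -1816)
D(l) = -1/184 (D(l) = 1/(-162 - 22) = 1/(-184) = -1/184)
H(S, L) = -46/3 - 40*S (H(S, L) = -40*S - 46/3 = -46/3 - 40*S)
u = 217874/3 (u = -46/3 - 40*(-1816) = -46/3 + 72640 = 217874/3 ≈ 72625.)
D(-630) + u = -1/184 + 217874/3 = 40088813/552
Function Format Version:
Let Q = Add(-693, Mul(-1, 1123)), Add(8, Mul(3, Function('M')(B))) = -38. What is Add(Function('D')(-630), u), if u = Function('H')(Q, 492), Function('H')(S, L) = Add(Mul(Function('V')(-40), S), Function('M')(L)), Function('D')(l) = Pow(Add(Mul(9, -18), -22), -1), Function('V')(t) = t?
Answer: Rational(40088813, 552) ≈ 72625.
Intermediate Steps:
Function('M')(B) = Rational(-46, 3) (Function('M')(B) = Add(Rational(-8, 3), Mul(Rational(1, 3), -38)) = Add(Rational(-8, 3), Rational(-38, 3)) = Rational(-46, 3))
Q = -1816 (Q = Add(-693, -1123) = -1816)
Function('D')(l) = Rational(-1, 184) (Function('D')(l) = Pow(Add(-162, -22), -1) = Pow(-184, -1) = Rational(-1, 184))
Function('H')(S, L) = Add(Rational(-46, 3), Mul(-40, S)) (Function('H')(S, L) = Add(Mul(-40, S), Rational(-46, 3)) = Add(Rational(-46, 3), Mul(-40, S)))
u = Rational(217874, 3) (u = Add(Rational(-46, 3), Mul(-40, -1816)) = Add(Rational(-46, 3), 72640) = Rational(217874, 3) ≈ 72625.)
Add(Function('D')(-630), u) = Add(Rational(-1, 184), Rational(217874, 3)) = Rational(40088813, 552)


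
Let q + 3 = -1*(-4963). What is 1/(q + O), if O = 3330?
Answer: 1/8290 ≈ 0.00012063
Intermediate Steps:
q = 4960 (q = -3 - 1*(-4963) = -3 + 4963 = 4960)
1/(q + O) = 1/(4960 + 3330) = 1/8290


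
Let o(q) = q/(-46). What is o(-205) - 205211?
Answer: -9439501/46 ≈ -2.0521e+5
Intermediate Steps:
o(q) = -q/46
o(-205) - 205211 = -1/46*(-205) - 205211 = 205/46 - 205211 = -9439501/46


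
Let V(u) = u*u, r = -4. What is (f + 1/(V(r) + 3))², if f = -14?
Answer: 70225/361 ≈ 194.53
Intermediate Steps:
V(u) = u²
(f + 1/(V(r) + 3))² = (-14 + 1/((-4)² + 3))² = (-14 + 1/(16 + 3))² = (-14 + 1/19)² = (-265/19)² = 70225/361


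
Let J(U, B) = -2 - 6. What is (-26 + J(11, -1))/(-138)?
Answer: 17/69 ≈ 0.24638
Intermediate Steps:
J(U, B) = -8
(-26 + J(11, -1))/(-138) = (-26 - 8)/(-138) = -34*(-1/138) = 17/69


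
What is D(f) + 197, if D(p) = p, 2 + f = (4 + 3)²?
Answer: 244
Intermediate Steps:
f = 47 (f = -2 + (4 + 3)² = -2 + 7² = -2 + 49 = 47)
D(f) + 197 = 47 + 197 = 244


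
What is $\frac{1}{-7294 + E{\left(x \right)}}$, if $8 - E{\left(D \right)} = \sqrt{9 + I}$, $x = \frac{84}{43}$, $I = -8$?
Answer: $- \frac{1}{7287} \approx -0.00013723$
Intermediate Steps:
$x = \frac{84}{43}$ ($x = 84 \cdot \frac{1}{43} = \frac{84}{43} \approx 1.9535$)
$E{\left(D \right)} = 7$ ($E{\left(D \right)} = 8 - \sqrt{9 - 8} = 8 - \sqrt{1} = 8 - 1 = 7$)
$\frac{1}{-7294 + E{\left(x \right)}} = \frac{1}{-7294 + 7} = \frac{1}{-7287} = - \frac{1}{7287}$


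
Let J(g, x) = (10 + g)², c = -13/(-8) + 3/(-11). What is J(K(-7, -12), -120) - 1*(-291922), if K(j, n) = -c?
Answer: 2261223089/7744 ≈ 2.9200e+5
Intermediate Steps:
c = 119/88 (c = -13*(-⅛) + 3*(-1/11) = 13/8 - 3/11 = 119/88 ≈ 1.3523)
K(j, n) = -119/88 (K(j, n) = -1*119/88 = -119/88)
J(K(-7, -12), -120) - 1*(-291922) = (10 - 119/88)² - 1*(-291922) = (761/88)² + 291922 = 579121/7744 + 291922 = 2261223089/7744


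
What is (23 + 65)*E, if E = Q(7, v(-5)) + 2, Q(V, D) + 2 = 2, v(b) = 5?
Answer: 176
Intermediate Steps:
Q(V, D) = 0 (Q(V, D) = -2 + 2 = 0)
E = 2 (E = 0 + 2 = 2)
(23 + 65)*E = (23 + 65)*2 = 88*2 = 176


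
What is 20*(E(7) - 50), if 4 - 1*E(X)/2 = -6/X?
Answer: -5640/7 ≈ -805.71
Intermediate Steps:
E(X) = 8 + 12/X (E(X) = 8 - (-12)/X = 8 + 12/X)
20*(E(7) - 50) = 20*((8 + 12/7) - 50) = 20*(68/7 - 50) = 20*(-282/7) = -5640/7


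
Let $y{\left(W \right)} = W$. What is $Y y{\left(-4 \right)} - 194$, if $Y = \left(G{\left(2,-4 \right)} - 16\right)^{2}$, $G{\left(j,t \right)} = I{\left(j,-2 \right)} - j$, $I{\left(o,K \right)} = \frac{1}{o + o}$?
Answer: $- \frac{5817}{4} \approx -1454.3$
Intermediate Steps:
$I{\left(o,K \right)} = \frac{1}{2 o}$
$G{\left(j,t \right)} = \frac{1}{2 j} - j$
$Y = \frac{5041}{16}$ ($Y = \left(\left(\frac{1}{2 \cdot 2} - 2\right) - 16\right)^{2} = \left(\left(\frac{1}{2} \cdot \frac{1}{2} - 2\right) - 16\right)^{2} = \left(\left(\frac{1}{4} - 2\right) - 16\right)^{2} = \left(- \frac{7}{4} - 16\right)^{2} = \left(- \frac{71}{4}\right)^{2} = \frac{5041}{16} \approx 315.06$)
$Y y{\left(-4 \right)} - 194 = \frac{5041}{16} \left(-4\right) - 194 = - \frac{5041}{4} - 194 = - \frac{5817}{4}$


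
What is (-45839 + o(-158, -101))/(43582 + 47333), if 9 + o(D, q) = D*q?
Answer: -5978/18183 ≈ -0.32877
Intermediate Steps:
o(D, q) = -9 + D*q
(-45839 + o(-158, -101))/(43582 + 47333) = (-45839 + (-9 - 158*(-101)))/(43582 + 47333) = (-45839 + (-9 + 15958))/90915 = (-45839 + 15949)*(1/90915) = -29890*1/90915 = -5978/18183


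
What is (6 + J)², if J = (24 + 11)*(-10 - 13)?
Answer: 638401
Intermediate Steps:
J = -805 (J = 35*(-23) = -805)
(6 + J)² = (6 - 805)² = (-799)² = 638401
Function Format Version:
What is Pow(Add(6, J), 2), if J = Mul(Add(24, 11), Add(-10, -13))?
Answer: 638401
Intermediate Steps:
J = -805 (J = Mul(35, -23) = -805)
Pow(Add(6, J), 2) = Pow(Add(6, -805), 2) = Pow(-799, 2) = 638401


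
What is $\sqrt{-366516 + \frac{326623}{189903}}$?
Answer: $\frac{5 i \sqrt{528706369684059}}{189903} \approx 605.4 i$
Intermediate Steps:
$\sqrt{-366516 + \frac{326623}{189903}} = \sqrt{- \frac{69602161325}{189903}} = \frac{5 i \sqrt{528706369684059}}{189903}$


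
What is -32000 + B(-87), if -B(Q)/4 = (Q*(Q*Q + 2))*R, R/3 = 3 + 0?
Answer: 23680372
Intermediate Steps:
R = 9 (R = 3*(3 + 0) = 3*3 = 9)
B(Q) = -36*Q*(2 + Q²) (B(Q) = -4*Q*(Q*Q + 2)*9 = -4*Q*(Q² + 2)*9 = -4*Q*(2 + Q²)*9 = -36*Q*(2 + Q²))
-32000 + B(-87) = -32000 - 36*(-87)*(2 + (-87)²) = -32000 - 36*(-87)*(2 + 7569) = -32000 - 36*(-87)*7571 = -32000 + 23712372 = 23680372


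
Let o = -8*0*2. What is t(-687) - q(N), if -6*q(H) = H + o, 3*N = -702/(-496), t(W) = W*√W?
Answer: 39/496 - 687*I*√687 ≈ 0.078629 - 18007.0*I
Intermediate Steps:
t(W) = W^(3/2)
N = 117/248 (N = (-702/(-496))/3 = (-702*(-1/496))/3 = (⅓)*(351/248) = 117/248 ≈ 0.47177)
o = 0 (o = 0*2 = 0)
q(H) = -H/6 (q(H) = -(H + 0)/6 = -H/6)
t(-687) - q(N) = (-687)^(3/2) - (-1)*117/(6*248) = -687*I*√687 - 1*(-39/496) = -687*I*√687 + 39/496 = 39/496 - 687*I*√687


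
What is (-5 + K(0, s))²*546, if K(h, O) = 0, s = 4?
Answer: 13650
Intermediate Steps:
(-5 + K(0, s))²*546 = (-5 + 0)²*546 = (-5)²*546 = 25*546 = 13650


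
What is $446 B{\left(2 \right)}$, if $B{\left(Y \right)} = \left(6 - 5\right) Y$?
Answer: $892$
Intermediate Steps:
$B{\left(Y \right)} = Y$ ($B{\left(Y \right)} = 1 Y = Y$)
$446 B{\left(2 \right)} = 446 \cdot 2 = 892$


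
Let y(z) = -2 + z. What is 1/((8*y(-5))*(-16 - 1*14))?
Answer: 1/1680 ≈ 0.00059524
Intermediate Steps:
1/((8*y(-5))*(-16 - 1*14)) = 1/((8*(-2 - 5))*(-16 - 1*14)) = 1/((8*(-7))*(-16 - 14)) = 1/(-56*(-30)) = 1/1680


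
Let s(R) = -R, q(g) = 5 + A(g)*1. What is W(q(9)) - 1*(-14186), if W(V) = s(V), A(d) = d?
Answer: 14172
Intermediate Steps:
q(g) = 5 + g (q(g) = 5 + g*1 = 5 + g)
W(V) = -V
W(q(9)) - 1*(-14186) = -(5 + 9) - 1*(-14186) = -1*14 + 14186 = -14 + 14186 = 14172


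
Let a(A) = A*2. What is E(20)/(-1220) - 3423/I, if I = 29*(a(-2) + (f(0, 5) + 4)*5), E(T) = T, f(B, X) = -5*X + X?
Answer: 9827/7076 ≈ 1.3888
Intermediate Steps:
f(B, X) = -4*X
a(A) = 2*A
I = -2436 (I = 29*(2*(-2) + (-4*5 + 4)*5) = 29*(-4 + (-20 + 4)*5) = 29*(-4 - 16*5) = 29*(-4 - 80) = 29*(-84) = -2436)
E(20)/(-1220) - 3423/I = 20/(-1220) - 3423/(-2436) = 20*(-1/1220) - 3423*(-1/2436) = -1/61 + 163/116 = 9827/7076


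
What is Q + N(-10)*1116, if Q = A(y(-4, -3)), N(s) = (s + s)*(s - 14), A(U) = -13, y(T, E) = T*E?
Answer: 535667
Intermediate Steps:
y(T, E) = E*T
N(s) = 2*s*(-14 + s) (N(s) = (2*s)*(-14 + s) = 2*s*(-14 + s))
Q = -13
Q + N(-10)*1116 = -13 + (2*(-10)*(-14 - 10))*1116 = -13 + (2*(-10)*(-24))*1116 = -13 + 480*1116 = -13 + 535680 = 535667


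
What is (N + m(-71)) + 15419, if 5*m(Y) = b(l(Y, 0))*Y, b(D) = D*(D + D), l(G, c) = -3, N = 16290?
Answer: 157267/5 ≈ 31453.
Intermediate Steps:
b(D) = 2*D² (b(D) = D*(2*D) = 2*D²)
m(Y) = 18*Y/5 (m(Y) = ((2*(-3)²)*Y)/5 = ((2*9)*Y)/5 = (18*Y)/5 = 18*Y/5)
(N + m(-71)) + 15419 = (16290 + (18/5)*(-71)) + 15419 = (16290 - 1278/5) + 15419 = 80172/5 + 15419 = 157267/5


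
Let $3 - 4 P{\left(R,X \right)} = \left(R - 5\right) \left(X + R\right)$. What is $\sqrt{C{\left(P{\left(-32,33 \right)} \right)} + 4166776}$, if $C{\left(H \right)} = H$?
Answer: $\sqrt{4166786} \approx 2041.3$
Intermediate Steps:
$P{\left(R,X \right)} = \frac{3}{4} - \frac{\left(-5 + R\right) \left(R + X\right)}{4}$ ($P{\left(R,X \right)} = \frac{3}{4} - \frac{\left(R - 5\right) \left(X + R\right)}{4} = \frac{3}{4} - \frac{\left(-5 + R\right) \left(R + X\right)}{4}$)
$\sqrt{C{\left(P{\left(-32,33 \right)} \right)} + 4166776} = \sqrt{\left(\frac{3}{4} - \frac{\left(-32\right)^{2}}{4} + \frac{5}{4} \left(-32\right) + \frac{5}{4} \cdot 33 - \left(-8\right) 33\right) + 4166776} = \sqrt{\left(\frac{3}{4} - 256 - 40 + \frac{165}{4} + 264\right) + 4166776} = \sqrt{10 + 4166776} = \sqrt{4166786}$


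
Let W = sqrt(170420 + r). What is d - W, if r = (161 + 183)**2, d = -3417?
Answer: -3417 - 6*sqrt(8021) ≈ -3954.4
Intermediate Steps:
r = 118336 (r = 344**2 = 118336)
W = 6*sqrt(8021) (W = sqrt(170420 + 118336) = sqrt(288756) = 6*sqrt(8021) ≈ 537.36)
d - W = -3417 - 6*sqrt(8021)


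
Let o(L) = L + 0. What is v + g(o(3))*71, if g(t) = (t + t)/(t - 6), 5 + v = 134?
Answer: -13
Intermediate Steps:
v = 129 (v = -5 + 134 = 129)
o(L) = L
g(t) = 2*t/(-6 + t) (g(t) = (2*t)/(-6 + t) = 2*t/(-6 + t))
v + g(o(3))*71 = 129 + (2*3/(-6 + 3))*71 = 129 + (2*3/(-3))*71 = 129 + (2*3*(-⅓))*71 = 129 - 2*71 = 129 - 142 = -13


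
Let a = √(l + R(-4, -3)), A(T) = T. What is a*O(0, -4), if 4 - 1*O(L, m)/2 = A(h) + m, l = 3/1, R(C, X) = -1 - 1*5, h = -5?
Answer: 26*I*√3 ≈ 45.033*I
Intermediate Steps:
R(C, X) = -6 (R(C, X) = -1 - 5 = -6)
l = 3 (l = 3*1 = 3)
O(L, m) = 18 - 2*m (O(L, m) = 8 - 2*(-5 + m) = 8 + (10 - 2*m) = 18 - 2*m)
a = I*√3 (a = √(3 - 6) = √(-3) = I*√3 ≈ 1.732*I)
a*O(0, -4) = (I*√3)*(18 - 2*(-4)) = (I*√3)*(18 + 8) = (I*√3)*26 = 26*I*√3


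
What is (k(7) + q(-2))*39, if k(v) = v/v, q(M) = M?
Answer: -39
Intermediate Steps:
k(v) = 1
(k(7) + q(-2))*39 = (1 - 2)*39 = -1*39 = -39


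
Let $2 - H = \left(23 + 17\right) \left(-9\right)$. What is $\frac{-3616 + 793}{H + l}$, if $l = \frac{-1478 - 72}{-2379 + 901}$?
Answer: $- \frac{695399}{89431} \approx -7.7758$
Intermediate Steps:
$H = 362$ ($H = 2 - \left(23 + 17\right) \left(-9\right) = 2 - 40 \left(-9\right) = 2 - -360 = 2 + 360 = 362$)
$l = \frac{775}{739}$ ($l = - \frac{1550}{-1478} = \left(-1550\right) \left(- \frac{1}{1478}\right) = \frac{775}{739} \approx 1.0487$)
$\frac{-3616 + 793}{H + l} = \frac{-3616 + 793}{362 + \frac{775}{739}} = - \frac{2823}{\frac{268293}{739}} = \left(-2823\right) \frac{739}{268293} = - \frac{695399}{89431}$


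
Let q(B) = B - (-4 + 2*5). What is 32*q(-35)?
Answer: -1312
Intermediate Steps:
q(B) = -6 + B (q(B) = B - (-4 + 10) = B - 1*6 = B - 6 = -6 + B)
32*q(-35) = 32*(-6 - 35) = 32*(-41) = -1312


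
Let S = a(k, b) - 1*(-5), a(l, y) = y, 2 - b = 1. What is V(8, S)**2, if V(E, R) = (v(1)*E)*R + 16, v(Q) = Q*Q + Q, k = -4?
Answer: 12544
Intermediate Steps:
b = 1 (b = 2 - 1*1 = 2 - 1 = 1)
v(Q) = Q + Q**2 (v(Q) = Q**2 + Q = Q + Q**2)
S = 6 (S = 1 - 1*(-5) = 1 + 5 = 6)
V(E, R) = 16 + 2*E*R (V(E, R) = ((1*(1 + 1))*E)*R + 16 = ((1*2)*E)*R + 16 = (2*E)*R + 16 = 2*E*R + 16 = 16 + 2*E*R)
V(8, S)**2 = (16 + 2*8*6)**2 = (16 + 96)**2 = 112**2 = 12544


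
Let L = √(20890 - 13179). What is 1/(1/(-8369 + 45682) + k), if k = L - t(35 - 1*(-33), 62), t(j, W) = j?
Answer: 94673640579/4297911598870 + 1392259969*√7711/4297911598870 ≈ 0.050474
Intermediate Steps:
L = √7711 ≈ 87.812
k = -68 + √7711 (k = √7711 - (35 - 1*(-33)) = √7711 - (35 + 33) = √7711 - 1*68 = √7711 - 68 = -68 + √7711 ≈ 19.812)
1/(1/(-8369 + 45682) + k) = 1/(1/(-8369 + 45682) + (-68 + √7711)) = 1/(1/37313 + (-68 + √7711)) = 1/(-2537283/37313 + √7711)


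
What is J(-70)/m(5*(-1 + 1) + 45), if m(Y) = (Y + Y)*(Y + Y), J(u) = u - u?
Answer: 0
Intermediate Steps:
J(u) = 0
m(Y) = 4*Y² (m(Y) = (2*Y)*(2*Y) = 4*Y²)
J(-70)/m(5*(-1 + 1) + 45) = 0/((4*(5*(-1 + 1) + 45)²)) = 0/((4*(5*0 + 45)²)) = 0/((4*(0 + 45)²)) = 0/((4*45²)) = 0/((4*2025)) = 0/8100 = 0*(1/8100) = 0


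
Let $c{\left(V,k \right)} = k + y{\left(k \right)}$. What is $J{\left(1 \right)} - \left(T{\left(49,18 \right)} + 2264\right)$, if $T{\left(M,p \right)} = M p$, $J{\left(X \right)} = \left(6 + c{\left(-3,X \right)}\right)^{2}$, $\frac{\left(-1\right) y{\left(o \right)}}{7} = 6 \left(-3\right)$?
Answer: $14543$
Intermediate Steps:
$y{\left(o \right)} = 126$ ($y{\left(o \right)} = - 7 \cdot 6 \left(-3\right) = \left(-7\right) \left(-18\right) = 126$)
$c{\left(V,k \right)} = 126 + k$ ($c{\left(V,k \right)} = k + 126 = 126 + k$)
$J{\left(X \right)} = \left(132 + X\right)^{2}$ ($J{\left(X \right)} = \left(6 + \left(126 + X\right)\right)^{2} = \left(132 + X\right)^{2}$)
$J{\left(1 \right)} - \left(T{\left(49,18 \right)} + 2264\right) = \left(132 + 1\right)^{2} - \left(49 \cdot 18 + 2264\right) = 133^{2} - \left(882 + 2264\right) = 17689 - 3146 = 14543$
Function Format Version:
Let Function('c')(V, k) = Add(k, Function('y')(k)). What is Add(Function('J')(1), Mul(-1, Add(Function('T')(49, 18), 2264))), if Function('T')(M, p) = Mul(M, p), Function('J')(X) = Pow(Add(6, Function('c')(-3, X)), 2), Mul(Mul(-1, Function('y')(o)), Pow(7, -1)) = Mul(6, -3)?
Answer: 14543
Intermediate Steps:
Function('y')(o) = 126 (Function('y')(o) = Mul(-7, Mul(6, -3)) = Mul(-7, -18) = 126)
Function('c')(V, k) = Add(126, k) (Function('c')(V, k) = Add(k, 126) = Add(126, k))
Function('J')(X) = Pow(Add(132, X), 2) (Function('J')(X) = Pow(Add(6, Add(126, X)), 2) = Pow(Add(132, X), 2))
Add(Function('J')(1), Mul(-1, Add(Function('T')(49, 18), 2264))) = Add(Pow(Add(132, 1), 2), Mul(-1, Add(Mul(49, 18), 2264))) = Add(Pow(133, 2), Mul(-1, Add(882, 2264))) = Add(17689, Mul(-1, 3146)) = Add(17689, -3146) = 14543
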